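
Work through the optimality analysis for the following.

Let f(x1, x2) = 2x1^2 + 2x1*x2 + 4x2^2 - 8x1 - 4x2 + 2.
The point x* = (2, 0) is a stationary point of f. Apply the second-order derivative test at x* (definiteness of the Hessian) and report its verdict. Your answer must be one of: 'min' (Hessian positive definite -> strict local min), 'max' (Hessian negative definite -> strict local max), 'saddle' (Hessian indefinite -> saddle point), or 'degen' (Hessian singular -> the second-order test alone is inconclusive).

Compute the Hessian H = grad^2 f:
  H = [[4, 2], [2, 8]]
Verify stationarity: grad f(x*) = H x* + g = (0, 0).
Eigenvalues of H: 3.1716, 8.8284.
Both eigenvalues > 0, so H is positive definite -> x* is a strict local min.

min


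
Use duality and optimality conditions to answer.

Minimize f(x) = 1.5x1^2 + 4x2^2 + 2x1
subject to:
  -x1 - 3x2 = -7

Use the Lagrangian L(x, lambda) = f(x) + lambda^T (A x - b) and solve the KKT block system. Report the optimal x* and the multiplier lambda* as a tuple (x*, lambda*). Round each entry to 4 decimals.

Form the Lagrangian:
  L(x, lambda) = (1/2) x^T Q x + c^T x + lambda^T (A x - b)
Stationarity (grad_x L = 0): Q x + c + A^T lambda = 0.
Primal feasibility: A x = b.

This gives the KKT block system:
  [ Q   A^T ] [ x     ]   [-c ]
  [ A    0  ] [ lambda ] = [ b ]

Solving the linear system:
  x*      = (1.0857, 1.9714)
  lambda* = (5.2571)
  f(x*)   = 19.4857

x* = (1.0857, 1.9714), lambda* = (5.2571)


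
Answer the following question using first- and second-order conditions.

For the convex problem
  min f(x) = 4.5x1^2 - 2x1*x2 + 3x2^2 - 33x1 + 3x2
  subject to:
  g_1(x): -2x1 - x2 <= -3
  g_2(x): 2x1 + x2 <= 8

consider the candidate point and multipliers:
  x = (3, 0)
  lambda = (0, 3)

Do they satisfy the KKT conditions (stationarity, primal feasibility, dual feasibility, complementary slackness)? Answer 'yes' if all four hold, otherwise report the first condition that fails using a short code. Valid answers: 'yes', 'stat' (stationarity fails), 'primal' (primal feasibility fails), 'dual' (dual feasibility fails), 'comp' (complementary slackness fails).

Gradient of f: grad f(x) = Q x + c = (-6, -3)
Constraint values g_i(x) = a_i^T x - b_i:
  g_1((3, 0)) = -3
  g_2((3, 0)) = -2
Stationarity residual: grad f(x) + sum_i lambda_i a_i = (0, 0)
  -> stationarity OK
Primal feasibility (all g_i <= 0): OK
Dual feasibility (all lambda_i >= 0): OK
Complementary slackness (lambda_i * g_i(x) = 0 for all i): FAILS

Verdict: the first failing condition is complementary_slackness -> comp.

comp


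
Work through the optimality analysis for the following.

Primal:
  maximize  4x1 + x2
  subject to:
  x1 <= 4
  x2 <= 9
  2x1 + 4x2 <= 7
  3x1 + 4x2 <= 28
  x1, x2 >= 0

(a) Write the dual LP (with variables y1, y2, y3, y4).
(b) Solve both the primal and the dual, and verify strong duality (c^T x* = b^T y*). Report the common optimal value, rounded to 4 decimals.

The standard primal-dual pair for 'max c^T x s.t. A x <= b, x >= 0' is:
  Dual:  min b^T y  s.t.  A^T y >= c,  y >= 0.

So the dual LP is:
  minimize  4y1 + 9y2 + 7y3 + 28y4
  subject to:
    y1 + 2y3 + 3y4 >= 4
    y2 + 4y3 + 4y4 >= 1
    y1, y2, y3, y4 >= 0

Solving the primal: x* = (3.5, 0).
  primal value c^T x* = 14.
Solving the dual: y* = (0, 0, 2, 0).
  dual value b^T y* = 14.
Strong duality: c^T x* = b^T y*. Confirmed.

14


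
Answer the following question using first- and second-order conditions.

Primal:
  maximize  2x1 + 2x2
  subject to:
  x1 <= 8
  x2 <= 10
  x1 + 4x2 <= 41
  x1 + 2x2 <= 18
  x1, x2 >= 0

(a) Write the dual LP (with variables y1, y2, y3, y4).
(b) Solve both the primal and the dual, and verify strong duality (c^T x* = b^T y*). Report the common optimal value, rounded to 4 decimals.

The standard primal-dual pair for 'max c^T x s.t. A x <= b, x >= 0' is:
  Dual:  min b^T y  s.t.  A^T y >= c,  y >= 0.

So the dual LP is:
  minimize  8y1 + 10y2 + 41y3 + 18y4
  subject to:
    y1 + y3 + y4 >= 2
    y2 + 4y3 + 2y4 >= 2
    y1, y2, y3, y4 >= 0

Solving the primal: x* = (8, 5).
  primal value c^T x* = 26.
Solving the dual: y* = (1, 0, 0, 1).
  dual value b^T y* = 26.
Strong duality: c^T x* = b^T y*. Confirmed.

26


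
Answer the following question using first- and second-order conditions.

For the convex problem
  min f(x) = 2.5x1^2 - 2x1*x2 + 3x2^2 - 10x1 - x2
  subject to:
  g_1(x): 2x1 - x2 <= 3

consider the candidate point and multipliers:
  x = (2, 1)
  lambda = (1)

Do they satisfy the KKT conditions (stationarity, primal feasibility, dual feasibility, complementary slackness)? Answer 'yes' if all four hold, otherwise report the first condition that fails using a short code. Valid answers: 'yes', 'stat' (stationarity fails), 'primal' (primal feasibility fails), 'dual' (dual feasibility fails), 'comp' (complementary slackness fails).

Gradient of f: grad f(x) = Q x + c = (-2, 1)
Constraint values g_i(x) = a_i^T x - b_i:
  g_1((2, 1)) = 0
Stationarity residual: grad f(x) + sum_i lambda_i a_i = (0, 0)
  -> stationarity OK
Primal feasibility (all g_i <= 0): OK
Dual feasibility (all lambda_i >= 0): OK
Complementary slackness (lambda_i * g_i(x) = 0 for all i): OK

Verdict: yes, KKT holds.

yes


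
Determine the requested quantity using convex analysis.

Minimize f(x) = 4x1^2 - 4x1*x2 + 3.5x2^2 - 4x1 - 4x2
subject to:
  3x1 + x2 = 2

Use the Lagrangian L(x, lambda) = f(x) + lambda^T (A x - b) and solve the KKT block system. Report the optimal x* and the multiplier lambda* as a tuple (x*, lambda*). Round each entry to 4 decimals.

Form the Lagrangian:
  L(x, lambda) = (1/2) x^T Q x + c^T x + lambda^T (A x - b)
Stationarity (grad_x L = 0): Q x + c + A^T lambda = 0.
Primal feasibility: A x = b.

This gives the KKT block system:
  [ Q   A^T ] [ x     ]   [-c ]
  [ A    0  ] [ lambda ] = [ b ]

Solving the linear system:
  x*      = (0.4421, 0.6737)
  lambda* = (1.0526)
  f(x*)   = -3.2842

x* = (0.4421, 0.6737), lambda* = (1.0526)


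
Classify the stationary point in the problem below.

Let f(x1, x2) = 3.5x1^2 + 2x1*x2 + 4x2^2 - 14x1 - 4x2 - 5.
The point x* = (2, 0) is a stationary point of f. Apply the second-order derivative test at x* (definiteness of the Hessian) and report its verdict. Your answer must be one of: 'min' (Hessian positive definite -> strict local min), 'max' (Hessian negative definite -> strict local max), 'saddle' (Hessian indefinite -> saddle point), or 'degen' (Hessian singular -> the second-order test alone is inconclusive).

Compute the Hessian H = grad^2 f:
  H = [[7, 2], [2, 8]]
Verify stationarity: grad f(x*) = H x* + g = (0, 0).
Eigenvalues of H: 5.4384, 9.5616.
Both eigenvalues > 0, so H is positive definite -> x* is a strict local min.

min


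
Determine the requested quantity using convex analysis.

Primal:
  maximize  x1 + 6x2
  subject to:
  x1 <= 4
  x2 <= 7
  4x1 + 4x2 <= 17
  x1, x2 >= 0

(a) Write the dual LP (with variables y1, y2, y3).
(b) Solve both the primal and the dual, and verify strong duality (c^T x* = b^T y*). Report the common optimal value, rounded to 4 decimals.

The standard primal-dual pair for 'max c^T x s.t. A x <= b, x >= 0' is:
  Dual:  min b^T y  s.t.  A^T y >= c,  y >= 0.

So the dual LP is:
  minimize  4y1 + 7y2 + 17y3
  subject to:
    y1 + 4y3 >= 1
    y2 + 4y3 >= 6
    y1, y2, y3 >= 0

Solving the primal: x* = (0, 4.25).
  primal value c^T x* = 25.5.
Solving the dual: y* = (0, 0, 1.5).
  dual value b^T y* = 25.5.
Strong duality: c^T x* = b^T y*. Confirmed.

25.5


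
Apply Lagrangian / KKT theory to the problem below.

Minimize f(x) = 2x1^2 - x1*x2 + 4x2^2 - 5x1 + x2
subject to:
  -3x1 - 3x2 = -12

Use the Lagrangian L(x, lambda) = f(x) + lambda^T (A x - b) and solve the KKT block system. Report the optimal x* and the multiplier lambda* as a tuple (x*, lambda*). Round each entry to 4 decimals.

Form the Lagrangian:
  L(x, lambda) = (1/2) x^T Q x + c^T x + lambda^T (A x - b)
Stationarity (grad_x L = 0): Q x + c + A^T lambda = 0.
Primal feasibility: A x = b.

This gives the KKT block system:
  [ Q   A^T ] [ x     ]   [-c ]
  [ A    0  ] [ lambda ] = [ b ]

Solving the linear system:
  x*      = (3, 1)
  lambda* = (2)
  f(x*)   = 5

x* = (3, 1), lambda* = (2)


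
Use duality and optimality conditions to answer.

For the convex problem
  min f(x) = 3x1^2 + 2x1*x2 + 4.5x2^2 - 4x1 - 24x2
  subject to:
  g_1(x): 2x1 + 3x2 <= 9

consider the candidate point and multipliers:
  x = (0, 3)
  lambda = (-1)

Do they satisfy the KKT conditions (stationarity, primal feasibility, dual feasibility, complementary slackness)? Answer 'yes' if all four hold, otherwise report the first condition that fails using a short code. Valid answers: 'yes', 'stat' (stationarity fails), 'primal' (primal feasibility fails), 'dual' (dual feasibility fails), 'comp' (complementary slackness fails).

Gradient of f: grad f(x) = Q x + c = (2, 3)
Constraint values g_i(x) = a_i^T x - b_i:
  g_1((0, 3)) = 0
Stationarity residual: grad f(x) + sum_i lambda_i a_i = (0, 0)
  -> stationarity OK
Primal feasibility (all g_i <= 0): OK
Dual feasibility (all lambda_i >= 0): FAILS
Complementary slackness (lambda_i * g_i(x) = 0 for all i): OK

Verdict: the first failing condition is dual_feasibility -> dual.

dual


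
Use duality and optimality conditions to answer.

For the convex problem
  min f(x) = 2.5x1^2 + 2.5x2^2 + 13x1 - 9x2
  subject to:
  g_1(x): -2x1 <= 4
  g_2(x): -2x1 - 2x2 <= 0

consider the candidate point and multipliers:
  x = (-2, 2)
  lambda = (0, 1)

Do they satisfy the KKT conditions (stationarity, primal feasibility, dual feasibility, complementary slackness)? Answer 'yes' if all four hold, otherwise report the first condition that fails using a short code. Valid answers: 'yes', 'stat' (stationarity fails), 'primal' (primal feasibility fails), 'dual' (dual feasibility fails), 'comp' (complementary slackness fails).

Gradient of f: grad f(x) = Q x + c = (3, 1)
Constraint values g_i(x) = a_i^T x - b_i:
  g_1((-2, 2)) = 0
  g_2((-2, 2)) = 0
Stationarity residual: grad f(x) + sum_i lambda_i a_i = (1, -1)
  -> stationarity FAILS
Primal feasibility (all g_i <= 0): OK
Dual feasibility (all lambda_i >= 0): OK
Complementary slackness (lambda_i * g_i(x) = 0 for all i): OK

Verdict: the first failing condition is stationarity -> stat.

stat


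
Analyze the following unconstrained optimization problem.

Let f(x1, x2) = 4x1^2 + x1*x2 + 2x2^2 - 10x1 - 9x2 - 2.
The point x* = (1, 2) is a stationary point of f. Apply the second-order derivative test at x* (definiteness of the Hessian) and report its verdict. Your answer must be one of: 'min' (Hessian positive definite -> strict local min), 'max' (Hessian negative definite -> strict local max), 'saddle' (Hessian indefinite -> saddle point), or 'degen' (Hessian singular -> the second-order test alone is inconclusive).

Compute the Hessian H = grad^2 f:
  H = [[8, 1], [1, 4]]
Verify stationarity: grad f(x*) = H x* + g = (0, 0).
Eigenvalues of H: 3.7639, 8.2361.
Both eigenvalues > 0, so H is positive definite -> x* is a strict local min.

min


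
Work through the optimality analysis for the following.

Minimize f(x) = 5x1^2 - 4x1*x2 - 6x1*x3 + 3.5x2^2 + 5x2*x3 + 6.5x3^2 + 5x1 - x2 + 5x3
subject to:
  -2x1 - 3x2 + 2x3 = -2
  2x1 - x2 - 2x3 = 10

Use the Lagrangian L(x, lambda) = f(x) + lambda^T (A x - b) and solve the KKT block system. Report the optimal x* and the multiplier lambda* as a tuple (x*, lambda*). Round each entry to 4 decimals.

Form the Lagrangian:
  L(x, lambda) = (1/2) x^T Q x + c^T x + lambda^T (A x - b)
Stationarity (grad_x L = 0): Q x + c + A^T lambda = 0.
Primal feasibility: A x = b.

This gives the KKT block system:
  [ Q   A^T ] [ x     ]   [-c ]
  [ A    0  ] [ lambda ] = [ b ]

Solving the linear system:
  x*      = (1.8182, -2, -2.1818)
  lambda* = (-2.7614, -24.8977)
  f(x*)   = 121.8182

x* = (1.8182, -2, -2.1818), lambda* = (-2.7614, -24.8977)


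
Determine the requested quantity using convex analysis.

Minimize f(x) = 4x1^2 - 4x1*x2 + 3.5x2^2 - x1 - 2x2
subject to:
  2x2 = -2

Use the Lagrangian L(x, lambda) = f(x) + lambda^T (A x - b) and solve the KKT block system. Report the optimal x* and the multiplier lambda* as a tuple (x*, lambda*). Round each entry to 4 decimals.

Form the Lagrangian:
  L(x, lambda) = (1/2) x^T Q x + c^T x + lambda^T (A x - b)
Stationarity (grad_x L = 0): Q x + c + A^T lambda = 0.
Primal feasibility: A x = b.

This gives the KKT block system:
  [ Q   A^T ] [ x     ]   [-c ]
  [ A    0  ] [ lambda ] = [ b ]

Solving the linear system:
  x*      = (-0.375, -1)
  lambda* = (3.75)
  f(x*)   = 4.9375

x* = (-0.375, -1), lambda* = (3.75)


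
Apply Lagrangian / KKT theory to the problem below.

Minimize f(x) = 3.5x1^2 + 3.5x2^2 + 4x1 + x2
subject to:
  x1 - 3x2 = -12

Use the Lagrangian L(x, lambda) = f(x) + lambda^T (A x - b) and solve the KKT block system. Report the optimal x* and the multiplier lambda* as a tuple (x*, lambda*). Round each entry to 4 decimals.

Form the Lagrangian:
  L(x, lambda) = (1/2) x^T Q x + c^T x + lambda^T (A x - b)
Stationarity (grad_x L = 0): Q x + c + A^T lambda = 0.
Primal feasibility: A x = b.

This gives the KKT block system:
  [ Q   A^T ] [ x     ]   [-c ]
  [ A    0  ] [ lambda ] = [ b ]

Solving the linear system:
  x*      = (-1.7571, 3.4143)
  lambda* = (8.3)
  f(x*)   = 47.9929

x* = (-1.7571, 3.4143), lambda* = (8.3)


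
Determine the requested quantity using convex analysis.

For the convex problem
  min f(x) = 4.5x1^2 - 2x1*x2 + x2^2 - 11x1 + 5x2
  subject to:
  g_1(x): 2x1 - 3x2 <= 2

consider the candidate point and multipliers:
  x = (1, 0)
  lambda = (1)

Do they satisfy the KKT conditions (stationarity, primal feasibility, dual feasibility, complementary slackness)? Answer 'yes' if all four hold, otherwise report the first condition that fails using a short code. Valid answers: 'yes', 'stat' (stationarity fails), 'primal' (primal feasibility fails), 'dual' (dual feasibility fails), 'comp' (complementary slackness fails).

Gradient of f: grad f(x) = Q x + c = (-2, 3)
Constraint values g_i(x) = a_i^T x - b_i:
  g_1((1, 0)) = 0
Stationarity residual: grad f(x) + sum_i lambda_i a_i = (0, 0)
  -> stationarity OK
Primal feasibility (all g_i <= 0): OK
Dual feasibility (all lambda_i >= 0): OK
Complementary slackness (lambda_i * g_i(x) = 0 for all i): OK

Verdict: yes, KKT holds.

yes


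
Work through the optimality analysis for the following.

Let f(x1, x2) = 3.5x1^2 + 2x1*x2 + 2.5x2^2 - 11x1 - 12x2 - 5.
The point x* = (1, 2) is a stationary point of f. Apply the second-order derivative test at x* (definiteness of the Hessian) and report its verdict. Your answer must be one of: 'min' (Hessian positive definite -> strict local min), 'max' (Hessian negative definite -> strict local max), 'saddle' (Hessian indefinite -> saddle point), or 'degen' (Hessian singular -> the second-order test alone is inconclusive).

Compute the Hessian H = grad^2 f:
  H = [[7, 2], [2, 5]]
Verify stationarity: grad f(x*) = H x* + g = (0, 0).
Eigenvalues of H: 3.7639, 8.2361.
Both eigenvalues > 0, so H is positive definite -> x* is a strict local min.

min


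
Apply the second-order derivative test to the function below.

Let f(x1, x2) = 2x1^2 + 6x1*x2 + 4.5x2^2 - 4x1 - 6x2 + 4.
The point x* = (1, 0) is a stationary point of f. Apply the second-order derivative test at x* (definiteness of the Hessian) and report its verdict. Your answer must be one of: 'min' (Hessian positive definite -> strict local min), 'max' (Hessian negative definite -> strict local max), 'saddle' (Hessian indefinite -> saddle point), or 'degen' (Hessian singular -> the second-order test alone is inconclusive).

Compute the Hessian H = grad^2 f:
  H = [[4, 6], [6, 9]]
Verify stationarity: grad f(x*) = H x* + g = (0, 0).
Eigenvalues of H: 0, 13.
H has a zero eigenvalue (singular; positive semidefinite but not definite), so H is neither positive definite, negative definite, nor indefinite. The second-order test alone is inconclusive -> degen.
(Indeed, f is constant along the null direction of H through x*, so x* is not a strict local extremum.)

degen


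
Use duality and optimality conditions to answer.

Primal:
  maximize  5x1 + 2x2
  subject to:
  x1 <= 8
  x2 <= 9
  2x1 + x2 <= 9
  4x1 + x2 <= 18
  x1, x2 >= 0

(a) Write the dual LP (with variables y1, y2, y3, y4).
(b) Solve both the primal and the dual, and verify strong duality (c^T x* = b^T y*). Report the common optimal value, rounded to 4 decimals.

The standard primal-dual pair for 'max c^T x s.t. A x <= b, x >= 0' is:
  Dual:  min b^T y  s.t.  A^T y >= c,  y >= 0.

So the dual LP is:
  minimize  8y1 + 9y2 + 9y3 + 18y4
  subject to:
    y1 + 2y3 + 4y4 >= 5
    y2 + y3 + y4 >= 2
    y1, y2, y3, y4 >= 0

Solving the primal: x* = (4.5, 0).
  primal value c^T x* = 22.5.
Solving the dual: y* = (0, 0, 1.5, 0.5).
  dual value b^T y* = 22.5.
Strong duality: c^T x* = b^T y*. Confirmed.

22.5


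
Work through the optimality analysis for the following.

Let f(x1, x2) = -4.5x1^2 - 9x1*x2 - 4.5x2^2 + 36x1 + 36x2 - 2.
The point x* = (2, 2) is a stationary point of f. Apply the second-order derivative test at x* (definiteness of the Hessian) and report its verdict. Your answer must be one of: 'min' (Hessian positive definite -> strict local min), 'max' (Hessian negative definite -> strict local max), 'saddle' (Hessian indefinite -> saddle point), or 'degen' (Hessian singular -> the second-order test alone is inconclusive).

Compute the Hessian H = grad^2 f:
  H = [[-9, -9], [-9, -9]]
Verify stationarity: grad f(x*) = H x* + g = (0, 0).
Eigenvalues of H: -18, 0.
H has a zero eigenvalue (singular; negative semidefinite but not definite), so H is neither positive definite, negative definite, nor indefinite. The second-order test alone is inconclusive -> degen.
(Indeed, f is constant along the null direction of H through x*, so x* is not a strict local extremum.)

degen


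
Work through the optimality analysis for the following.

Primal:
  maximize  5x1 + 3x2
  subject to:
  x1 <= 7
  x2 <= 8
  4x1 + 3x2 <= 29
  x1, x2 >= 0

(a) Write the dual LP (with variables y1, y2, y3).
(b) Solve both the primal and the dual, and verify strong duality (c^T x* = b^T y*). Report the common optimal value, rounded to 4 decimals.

The standard primal-dual pair for 'max c^T x s.t. A x <= b, x >= 0' is:
  Dual:  min b^T y  s.t.  A^T y >= c,  y >= 0.

So the dual LP is:
  minimize  7y1 + 8y2 + 29y3
  subject to:
    y1 + 4y3 >= 5
    y2 + 3y3 >= 3
    y1, y2, y3 >= 0

Solving the primal: x* = (7, 0.3333).
  primal value c^T x* = 36.
Solving the dual: y* = (1, 0, 1).
  dual value b^T y* = 36.
Strong duality: c^T x* = b^T y*. Confirmed.

36


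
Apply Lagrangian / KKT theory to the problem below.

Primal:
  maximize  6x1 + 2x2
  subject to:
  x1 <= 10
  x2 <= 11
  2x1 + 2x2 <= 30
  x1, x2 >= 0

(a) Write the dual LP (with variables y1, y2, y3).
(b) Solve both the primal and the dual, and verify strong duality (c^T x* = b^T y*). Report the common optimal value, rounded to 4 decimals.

The standard primal-dual pair for 'max c^T x s.t. A x <= b, x >= 0' is:
  Dual:  min b^T y  s.t.  A^T y >= c,  y >= 0.

So the dual LP is:
  minimize  10y1 + 11y2 + 30y3
  subject to:
    y1 + 2y3 >= 6
    y2 + 2y3 >= 2
    y1, y2, y3 >= 0

Solving the primal: x* = (10, 5).
  primal value c^T x* = 70.
Solving the dual: y* = (4, 0, 1).
  dual value b^T y* = 70.
Strong duality: c^T x* = b^T y*. Confirmed.

70


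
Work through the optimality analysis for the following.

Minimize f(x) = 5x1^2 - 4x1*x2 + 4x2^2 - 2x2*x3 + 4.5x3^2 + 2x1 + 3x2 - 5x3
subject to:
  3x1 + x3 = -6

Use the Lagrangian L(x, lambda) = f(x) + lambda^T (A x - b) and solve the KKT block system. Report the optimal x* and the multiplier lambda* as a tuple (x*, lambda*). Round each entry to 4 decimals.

Form the Lagrangian:
  L(x, lambda) = (1/2) x^T Q x + c^T x + lambda^T (A x - b)
Stationarity (grad_x L = 0): Q x + c + A^T lambda = 0.
Primal feasibility: A x = b.

This gives the KKT block system:
  [ Q   A^T ] [ x     ]   [-c ]
  [ A    0  ] [ lambda ] = [ b ]

Solving the linear system:
  x*      = (-1.9365, -1.3909, -0.1906)
  lambda* = (3.9337)
  f(x*)   = 8.2548

x* = (-1.9365, -1.3909, -0.1906), lambda* = (3.9337)


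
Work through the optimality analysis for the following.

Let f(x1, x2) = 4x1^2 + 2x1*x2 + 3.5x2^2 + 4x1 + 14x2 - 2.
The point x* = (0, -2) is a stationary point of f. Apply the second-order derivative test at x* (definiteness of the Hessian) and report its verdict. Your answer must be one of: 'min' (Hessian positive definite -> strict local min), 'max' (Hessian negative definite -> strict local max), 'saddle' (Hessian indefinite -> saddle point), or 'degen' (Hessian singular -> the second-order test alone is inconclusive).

Compute the Hessian H = grad^2 f:
  H = [[8, 2], [2, 7]]
Verify stationarity: grad f(x*) = H x* + g = (0, 0).
Eigenvalues of H: 5.4384, 9.5616.
Both eigenvalues > 0, so H is positive definite -> x* is a strict local min.

min


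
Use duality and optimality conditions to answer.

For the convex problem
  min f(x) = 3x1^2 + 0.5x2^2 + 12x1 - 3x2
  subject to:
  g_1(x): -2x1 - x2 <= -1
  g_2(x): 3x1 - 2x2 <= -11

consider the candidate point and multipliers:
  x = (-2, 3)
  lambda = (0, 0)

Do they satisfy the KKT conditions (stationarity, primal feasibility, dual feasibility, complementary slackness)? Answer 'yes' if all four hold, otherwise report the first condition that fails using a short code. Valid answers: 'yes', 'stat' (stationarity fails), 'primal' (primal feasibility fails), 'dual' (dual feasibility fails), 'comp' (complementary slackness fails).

Gradient of f: grad f(x) = Q x + c = (0, 0)
Constraint values g_i(x) = a_i^T x - b_i:
  g_1((-2, 3)) = 2
  g_2((-2, 3)) = -1
Stationarity residual: grad f(x) + sum_i lambda_i a_i = (0, 0)
  -> stationarity OK
Primal feasibility (all g_i <= 0): FAILS
Dual feasibility (all lambda_i >= 0): OK
Complementary slackness (lambda_i * g_i(x) = 0 for all i): OK

Verdict: the first failing condition is primal_feasibility -> primal.

primal


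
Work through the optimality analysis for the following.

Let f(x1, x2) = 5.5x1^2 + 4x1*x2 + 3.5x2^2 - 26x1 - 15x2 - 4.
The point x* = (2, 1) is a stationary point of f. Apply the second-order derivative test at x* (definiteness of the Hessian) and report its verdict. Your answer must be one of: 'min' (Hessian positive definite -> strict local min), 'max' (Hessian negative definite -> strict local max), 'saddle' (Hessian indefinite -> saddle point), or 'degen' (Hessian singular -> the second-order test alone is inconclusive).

Compute the Hessian H = grad^2 f:
  H = [[11, 4], [4, 7]]
Verify stationarity: grad f(x*) = H x* + g = (0, 0).
Eigenvalues of H: 4.5279, 13.4721.
Both eigenvalues > 0, so H is positive definite -> x* is a strict local min.

min


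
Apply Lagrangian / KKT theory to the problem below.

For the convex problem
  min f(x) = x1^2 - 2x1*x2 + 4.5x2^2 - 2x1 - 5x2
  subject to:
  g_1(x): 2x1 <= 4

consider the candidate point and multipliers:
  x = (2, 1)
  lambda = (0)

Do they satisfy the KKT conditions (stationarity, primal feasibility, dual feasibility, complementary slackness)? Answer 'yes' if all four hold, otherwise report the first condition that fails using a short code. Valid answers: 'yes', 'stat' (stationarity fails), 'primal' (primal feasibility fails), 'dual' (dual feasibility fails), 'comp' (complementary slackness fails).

Gradient of f: grad f(x) = Q x + c = (0, 0)
Constraint values g_i(x) = a_i^T x - b_i:
  g_1((2, 1)) = 0
Stationarity residual: grad f(x) + sum_i lambda_i a_i = (0, 0)
  -> stationarity OK
Primal feasibility (all g_i <= 0): OK
Dual feasibility (all lambda_i >= 0): OK
Complementary slackness (lambda_i * g_i(x) = 0 for all i): OK

Verdict: yes, KKT holds.

yes


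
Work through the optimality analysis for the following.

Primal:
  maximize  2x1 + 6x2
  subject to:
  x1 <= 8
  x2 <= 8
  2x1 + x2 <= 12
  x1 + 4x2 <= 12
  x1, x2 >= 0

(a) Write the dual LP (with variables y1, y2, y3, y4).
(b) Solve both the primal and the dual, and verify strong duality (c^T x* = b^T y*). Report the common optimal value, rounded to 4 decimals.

The standard primal-dual pair for 'max c^T x s.t. A x <= b, x >= 0' is:
  Dual:  min b^T y  s.t.  A^T y >= c,  y >= 0.

So the dual LP is:
  minimize  8y1 + 8y2 + 12y3 + 12y4
  subject to:
    y1 + 2y3 + y4 >= 2
    y2 + y3 + 4y4 >= 6
    y1, y2, y3, y4 >= 0

Solving the primal: x* = (5.1429, 1.7143).
  primal value c^T x* = 20.5714.
Solving the dual: y* = (0, 0, 0.2857, 1.4286).
  dual value b^T y* = 20.5714.
Strong duality: c^T x* = b^T y*. Confirmed.

20.5714


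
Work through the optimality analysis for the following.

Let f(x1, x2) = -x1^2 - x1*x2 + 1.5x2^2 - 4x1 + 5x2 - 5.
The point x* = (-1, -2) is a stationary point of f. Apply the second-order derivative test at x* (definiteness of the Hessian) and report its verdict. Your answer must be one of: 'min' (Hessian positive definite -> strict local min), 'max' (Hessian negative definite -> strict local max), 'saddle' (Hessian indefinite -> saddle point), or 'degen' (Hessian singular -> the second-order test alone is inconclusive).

Compute the Hessian H = grad^2 f:
  H = [[-2, -1], [-1, 3]]
Verify stationarity: grad f(x*) = H x* + g = (0, 0).
Eigenvalues of H: -2.1926, 3.1926.
Eigenvalues have mixed signs, so H is indefinite -> x* is a saddle point.

saddle


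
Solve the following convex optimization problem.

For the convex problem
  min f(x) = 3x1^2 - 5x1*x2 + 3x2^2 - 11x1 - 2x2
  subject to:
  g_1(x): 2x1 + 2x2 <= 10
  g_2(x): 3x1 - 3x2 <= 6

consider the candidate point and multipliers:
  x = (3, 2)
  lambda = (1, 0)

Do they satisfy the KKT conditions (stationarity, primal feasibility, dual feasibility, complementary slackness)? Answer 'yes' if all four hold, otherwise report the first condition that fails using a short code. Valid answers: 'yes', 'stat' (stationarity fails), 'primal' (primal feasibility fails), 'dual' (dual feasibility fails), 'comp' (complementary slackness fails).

Gradient of f: grad f(x) = Q x + c = (-3, -5)
Constraint values g_i(x) = a_i^T x - b_i:
  g_1((3, 2)) = 0
  g_2((3, 2)) = -3
Stationarity residual: grad f(x) + sum_i lambda_i a_i = (-1, -3)
  -> stationarity FAILS
Primal feasibility (all g_i <= 0): OK
Dual feasibility (all lambda_i >= 0): OK
Complementary slackness (lambda_i * g_i(x) = 0 for all i): OK

Verdict: the first failing condition is stationarity -> stat.

stat


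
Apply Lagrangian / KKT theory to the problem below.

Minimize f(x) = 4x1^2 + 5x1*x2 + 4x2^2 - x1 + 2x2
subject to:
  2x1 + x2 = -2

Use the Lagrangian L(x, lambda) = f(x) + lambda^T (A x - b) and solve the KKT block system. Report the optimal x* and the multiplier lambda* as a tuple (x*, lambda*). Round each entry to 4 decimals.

Form the Lagrangian:
  L(x, lambda) = (1/2) x^T Q x + c^T x + lambda^T (A x - b)
Stationarity (grad_x L = 0): Q x + c + A^T lambda = 0.
Primal feasibility: A x = b.

This gives the KKT block system:
  [ Q   A^T ] [ x     ]   [-c ]
  [ A    0  ] [ lambda ] = [ b ]

Solving the linear system:
  x*      = (-0.85, -0.3)
  lambda* = (4.65)
  f(x*)   = 4.775

x* = (-0.85, -0.3), lambda* = (4.65)


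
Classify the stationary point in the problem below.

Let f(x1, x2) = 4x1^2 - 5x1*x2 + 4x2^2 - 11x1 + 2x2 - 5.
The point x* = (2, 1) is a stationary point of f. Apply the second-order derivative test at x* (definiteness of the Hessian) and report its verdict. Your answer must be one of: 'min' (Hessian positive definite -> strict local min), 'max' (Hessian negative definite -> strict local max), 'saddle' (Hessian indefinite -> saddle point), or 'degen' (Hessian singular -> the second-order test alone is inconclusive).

Compute the Hessian H = grad^2 f:
  H = [[8, -5], [-5, 8]]
Verify stationarity: grad f(x*) = H x* + g = (0, 0).
Eigenvalues of H: 3, 13.
Both eigenvalues > 0, so H is positive definite -> x* is a strict local min.

min


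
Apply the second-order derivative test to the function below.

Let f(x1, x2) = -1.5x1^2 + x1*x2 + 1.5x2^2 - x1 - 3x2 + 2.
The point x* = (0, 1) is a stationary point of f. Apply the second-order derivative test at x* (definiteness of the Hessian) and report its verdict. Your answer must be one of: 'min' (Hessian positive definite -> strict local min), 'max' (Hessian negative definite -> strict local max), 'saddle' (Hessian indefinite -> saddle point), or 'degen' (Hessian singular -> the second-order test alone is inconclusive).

Compute the Hessian H = grad^2 f:
  H = [[-3, 1], [1, 3]]
Verify stationarity: grad f(x*) = H x* + g = (0, 0).
Eigenvalues of H: -3.1623, 3.1623.
Eigenvalues have mixed signs, so H is indefinite -> x* is a saddle point.

saddle


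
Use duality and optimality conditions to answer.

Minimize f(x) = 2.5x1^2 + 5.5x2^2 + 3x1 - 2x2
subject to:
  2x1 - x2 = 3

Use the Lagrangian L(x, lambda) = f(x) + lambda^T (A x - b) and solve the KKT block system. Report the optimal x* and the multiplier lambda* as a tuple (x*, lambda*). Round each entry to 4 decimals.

Form the Lagrangian:
  L(x, lambda) = (1/2) x^T Q x + c^T x + lambda^T (A x - b)
Stationarity (grad_x L = 0): Q x + c + A^T lambda = 0.
Primal feasibility: A x = b.

This gives the KKT block system:
  [ Q   A^T ] [ x     ]   [-c ]
  [ A    0  ] [ lambda ] = [ b ]

Solving the linear system:
  x*      = (1.3673, -0.2653)
  lambda* = (-4.9184)
  f(x*)   = 9.6939

x* = (1.3673, -0.2653), lambda* = (-4.9184)


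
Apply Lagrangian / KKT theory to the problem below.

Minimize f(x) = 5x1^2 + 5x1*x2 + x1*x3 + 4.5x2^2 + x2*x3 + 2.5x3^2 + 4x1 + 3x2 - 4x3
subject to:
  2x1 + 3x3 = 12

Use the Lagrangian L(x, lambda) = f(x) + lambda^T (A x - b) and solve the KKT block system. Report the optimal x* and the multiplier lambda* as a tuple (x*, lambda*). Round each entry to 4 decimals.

Form the Lagrangian:
  L(x, lambda) = (1/2) x^T Q x + c^T x + lambda^T (A x - b)
Stationarity (grad_x L = 0): Q x + c + A^T lambda = 0.
Primal feasibility: A x = b.

This gives the KKT block system:
  [ Q   A^T ] [ x     ]   [-c ]
  [ A    0  ] [ lambda ] = [ b ]

Solving the linear system:
  x*      = (0.6858, -1.108, 3.5428)
  lambda* = (-4.4306)
  f(x*)   = 19.2076

x* = (0.6858, -1.108, 3.5428), lambda* = (-4.4306)


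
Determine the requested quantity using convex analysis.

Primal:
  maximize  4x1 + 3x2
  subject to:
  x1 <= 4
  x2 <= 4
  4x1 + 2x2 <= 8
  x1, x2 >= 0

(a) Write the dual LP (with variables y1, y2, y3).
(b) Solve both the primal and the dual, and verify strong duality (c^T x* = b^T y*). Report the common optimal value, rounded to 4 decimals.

The standard primal-dual pair for 'max c^T x s.t. A x <= b, x >= 0' is:
  Dual:  min b^T y  s.t.  A^T y >= c,  y >= 0.

So the dual LP is:
  minimize  4y1 + 4y2 + 8y3
  subject to:
    y1 + 4y3 >= 4
    y2 + 2y3 >= 3
    y1, y2, y3 >= 0

Solving the primal: x* = (0, 4).
  primal value c^T x* = 12.
Solving the dual: y* = (0, 1, 1).
  dual value b^T y* = 12.
Strong duality: c^T x* = b^T y*. Confirmed.

12


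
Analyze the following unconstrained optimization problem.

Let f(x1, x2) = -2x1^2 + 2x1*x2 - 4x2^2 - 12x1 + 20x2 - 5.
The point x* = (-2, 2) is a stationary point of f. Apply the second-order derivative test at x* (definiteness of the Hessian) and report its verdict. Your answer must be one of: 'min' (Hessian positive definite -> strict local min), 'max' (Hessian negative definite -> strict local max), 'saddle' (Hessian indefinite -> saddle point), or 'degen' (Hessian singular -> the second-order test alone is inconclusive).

Compute the Hessian H = grad^2 f:
  H = [[-4, 2], [2, -8]]
Verify stationarity: grad f(x*) = H x* + g = (0, 0).
Eigenvalues of H: -8.8284, -3.1716.
Both eigenvalues < 0, so H is negative definite -> x* is a strict local max.

max


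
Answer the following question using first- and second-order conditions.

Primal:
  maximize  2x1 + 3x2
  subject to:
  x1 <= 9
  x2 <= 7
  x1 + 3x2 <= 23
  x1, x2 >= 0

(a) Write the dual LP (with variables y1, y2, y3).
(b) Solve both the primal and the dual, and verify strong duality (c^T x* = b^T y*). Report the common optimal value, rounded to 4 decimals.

The standard primal-dual pair for 'max c^T x s.t. A x <= b, x >= 0' is:
  Dual:  min b^T y  s.t.  A^T y >= c,  y >= 0.

So the dual LP is:
  minimize  9y1 + 7y2 + 23y3
  subject to:
    y1 + y3 >= 2
    y2 + 3y3 >= 3
    y1, y2, y3 >= 0

Solving the primal: x* = (9, 4.6667).
  primal value c^T x* = 32.
Solving the dual: y* = (1, 0, 1).
  dual value b^T y* = 32.
Strong duality: c^T x* = b^T y*. Confirmed.

32


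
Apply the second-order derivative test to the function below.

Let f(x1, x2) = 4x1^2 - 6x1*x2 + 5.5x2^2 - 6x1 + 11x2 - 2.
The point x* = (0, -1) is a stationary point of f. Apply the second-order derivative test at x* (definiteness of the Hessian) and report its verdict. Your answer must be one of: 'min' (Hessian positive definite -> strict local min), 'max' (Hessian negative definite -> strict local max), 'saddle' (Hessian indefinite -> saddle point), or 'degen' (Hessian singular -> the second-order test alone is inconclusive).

Compute the Hessian H = grad^2 f:
  H = [[8, -6], [-6, 11]]
Verify stationarity: grad f(x*) = H x* + g = (0, 0).
Eigenvalues of H: 3.3153, 15.6847.
Both eigenvalues > 0, so H is positive definite -> x* is a strict local min.

min


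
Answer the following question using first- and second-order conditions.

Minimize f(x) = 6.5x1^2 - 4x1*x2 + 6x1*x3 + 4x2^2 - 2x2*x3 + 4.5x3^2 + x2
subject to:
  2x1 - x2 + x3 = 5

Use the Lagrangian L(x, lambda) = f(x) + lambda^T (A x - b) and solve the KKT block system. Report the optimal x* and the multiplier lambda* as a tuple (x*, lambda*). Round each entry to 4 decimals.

Form the Lagrangian:
  L(x, lambda) = (1/2) x^T Q x + c^T x + lambda^T (A x - b)
Stationarity (grad_x L = 0): Q x + c + A^T lambda = 0.
Primal feasibility: A x = b.

This gives the KKT block system:
  [ Q   A^T ] [ x     ]   [-c ]
  [ A    0  ] [ lambda ] = [ b ]

Solving the linear system:
  x*      = (1.9227, -0.9945, 0.1602)
  lambda* = (-14.9669)
  f(x*)   = 36.9199

x* = (1.9227, -0.9945, 0.1602), lambda* = (-14.9669)


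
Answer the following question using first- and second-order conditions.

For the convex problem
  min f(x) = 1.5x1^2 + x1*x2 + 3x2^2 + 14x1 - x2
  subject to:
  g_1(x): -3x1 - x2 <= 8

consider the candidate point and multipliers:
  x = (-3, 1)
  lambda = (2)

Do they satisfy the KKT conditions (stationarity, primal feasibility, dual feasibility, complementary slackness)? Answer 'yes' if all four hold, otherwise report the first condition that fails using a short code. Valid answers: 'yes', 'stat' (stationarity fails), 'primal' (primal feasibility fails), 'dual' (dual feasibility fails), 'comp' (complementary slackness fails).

Gradient of f: grad f(x) = Q x + c = (6, 2)
Constraint values g_i(x) = a_i^T x - b_i:
  g_1((-3, 1)) = 0
Stationarity residual: grad f(x) + sum_i lambda_i a_i = (0, 0)
  -> stationarity OK
Primal feasibility (all g_i <= 0): OK
Dual feasibility (all lambda_i >= 0): OK
Complementary slackness (lambda_i * g_i(x) = 0 for all i): OK

Verdict: yes, KKT holds.

yes


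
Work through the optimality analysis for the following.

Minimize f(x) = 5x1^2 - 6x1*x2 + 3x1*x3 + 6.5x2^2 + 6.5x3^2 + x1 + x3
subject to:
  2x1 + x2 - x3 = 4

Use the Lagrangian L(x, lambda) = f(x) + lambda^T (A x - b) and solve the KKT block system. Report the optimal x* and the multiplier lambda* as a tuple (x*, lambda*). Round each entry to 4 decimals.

Form the Lagrangian:
  L(x, lambda) = (1/2) x^T Q x + c^T x + lambda^T (A x - b)
Stationarity (grad_x L = 0): Q x + c + A^T lambda = 0.
Primal feasibility: A x = b.

This gives the KKT block system:
  [ Q   A^T ] [ x     ]   [-c ]
  [ A    0  ] [ lambda ] = [ b ]

Solving the linear system:
  x*      = (1.2652, 0.8423, -0.6272)
  lambda* = (-3.3584)
  f(x*)   = 7.0358

x* = (1.2652, 0.8423, -0.6272), lambda* = (-3.3584)


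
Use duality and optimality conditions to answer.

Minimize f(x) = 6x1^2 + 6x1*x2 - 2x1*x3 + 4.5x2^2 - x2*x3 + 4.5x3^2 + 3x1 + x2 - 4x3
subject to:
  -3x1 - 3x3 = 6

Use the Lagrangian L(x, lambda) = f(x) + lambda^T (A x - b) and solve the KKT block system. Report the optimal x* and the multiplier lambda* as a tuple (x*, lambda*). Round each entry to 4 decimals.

Form the Lagrangian:
  L(x, lambda) = (1/2) x^T Q x + c^T x + lambda^T (A x - b)
Stationarity (grad_x L = 0): Q x + c + A^T lambda = 0.
Primal feasibility: A x = b.

This gives the KKT block system:
  [ Q   A^T ] [ x     ]   [-c ]
  [ A    0  ] [ lambda ] = [ b ]

Solving the linear system:
  x*      = (-1.3636, 0.7273, -0.6364)
  lambda* = (-2.5758)
  f(x*)   = 7.3182

x* = (-1.3636, 0.7273, -0.6364), lambda* = (-2.5758)


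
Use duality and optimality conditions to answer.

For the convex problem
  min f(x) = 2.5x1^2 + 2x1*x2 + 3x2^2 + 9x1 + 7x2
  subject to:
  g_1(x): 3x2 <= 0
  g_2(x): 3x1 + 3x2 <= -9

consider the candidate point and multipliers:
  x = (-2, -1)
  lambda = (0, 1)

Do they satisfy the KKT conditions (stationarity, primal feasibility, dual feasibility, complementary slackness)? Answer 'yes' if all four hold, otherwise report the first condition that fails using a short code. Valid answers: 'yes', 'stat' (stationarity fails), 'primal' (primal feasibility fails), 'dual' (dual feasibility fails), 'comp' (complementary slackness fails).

Gradient of f: grad f(x) = Q x + c = (-3, -3)
Constraint values g_i(x) = a_i^T x - b_i:
  g_1((-2, -1)) = -3
  g_2((-2, -1)) = 0
Stationarity residual: grad f(x) + sum_i lambda_i a_i = (0, 0)
  -> stationarity OK
Primal feasibility (all g_i <= 0): OK
Dual feasibility (all lambda_i >= 0): OK
Complementary slackness (lambda_i * g_i(x) = 0 for all i): OK

Verdict: yes, KKT holds.

yes


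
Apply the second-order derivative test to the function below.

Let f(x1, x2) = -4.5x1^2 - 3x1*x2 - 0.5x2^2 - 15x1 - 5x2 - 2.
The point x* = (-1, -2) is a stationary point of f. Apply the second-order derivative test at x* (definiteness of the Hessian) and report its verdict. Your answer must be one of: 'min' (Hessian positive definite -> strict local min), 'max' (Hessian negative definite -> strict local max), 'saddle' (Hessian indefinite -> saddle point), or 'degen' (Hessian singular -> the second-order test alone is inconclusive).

Compute the Hessian H = grad^2 f:
  H = [[-9, -3], [-3, -1]]
Verify stationarity: grad f(x*) = H x* + g = (0, 0).
Eigenvalues of H: -10, 0.
H has a zero eigenvalue (singular; negative semidefinite but not definite), so H is neither positive definite, negative definite, nor indefinite. The second-order test alone is inconclusive -> degen.
(Indeed, f is constant along the null direction of H through x*, so x* is not a strict local extremum.)

degen


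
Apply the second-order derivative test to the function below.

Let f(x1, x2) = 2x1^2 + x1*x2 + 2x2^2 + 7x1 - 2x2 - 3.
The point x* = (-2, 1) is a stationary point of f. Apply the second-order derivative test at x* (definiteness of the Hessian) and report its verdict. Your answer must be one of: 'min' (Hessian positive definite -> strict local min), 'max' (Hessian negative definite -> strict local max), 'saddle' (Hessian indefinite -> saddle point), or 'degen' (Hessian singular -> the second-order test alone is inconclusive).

Compute the Hessian H = grad^2 f:
  H = [[4, 1], [1, 4]]
Verify stationarity: grad f(x*) = H x* + g = (0, 0).
Eigenvalues of H: 3, 5.
Both eigenvalues > 0, so H is positive definite -> x* is a strict local min.

min


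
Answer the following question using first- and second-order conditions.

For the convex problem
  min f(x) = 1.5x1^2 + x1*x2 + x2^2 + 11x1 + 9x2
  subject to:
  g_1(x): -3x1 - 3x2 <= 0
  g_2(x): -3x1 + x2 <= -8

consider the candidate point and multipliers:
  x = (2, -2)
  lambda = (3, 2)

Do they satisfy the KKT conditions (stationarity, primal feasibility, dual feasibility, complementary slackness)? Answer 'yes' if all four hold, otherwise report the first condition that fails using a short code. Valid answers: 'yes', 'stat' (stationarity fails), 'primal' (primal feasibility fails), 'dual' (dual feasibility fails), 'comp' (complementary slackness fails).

Gradient of f: grad f(x) = Q x + c = (15, 7)
Constraint values g_i(x) = a_i^T x - b_i:
  g_1((2, -2)) = 0
  g_2((2, -2)) = 0
Stationarity residual: grad f(x) + sum_i lambda_i a_i = (0, 0)
  -> stationarity OK
Primal feasibility (all g_i <= 0): OK
Dual feasibility (all lambda_i >= 0): OK
Complementary slackness (lambda_i * g_i(x) = 0 for all i): OK

Verdict: yes, KKT holds.

yes
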